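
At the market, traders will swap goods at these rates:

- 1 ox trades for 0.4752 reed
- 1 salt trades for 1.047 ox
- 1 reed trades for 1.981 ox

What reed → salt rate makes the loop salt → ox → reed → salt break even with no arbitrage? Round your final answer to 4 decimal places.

2.0099

Known legs of the cycle: 1.047 × 0.4752 = 0.4975344
For no arbitrage the full-cycle product must be 1, so the missing rate is 1 / 0.4975344 ≈ 2.009911.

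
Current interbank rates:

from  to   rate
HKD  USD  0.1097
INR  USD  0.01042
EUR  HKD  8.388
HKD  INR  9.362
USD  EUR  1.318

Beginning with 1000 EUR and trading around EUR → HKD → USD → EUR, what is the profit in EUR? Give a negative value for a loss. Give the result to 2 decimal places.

1000 EUR × 8.388 = 8388 HKD
8388 HKD × 0.1097 = 920.1636 USD
920.1636 USD × 1.318 = 1212.7756248 EUR
Net change: 1212.7756248 − 1000 = 212.7756248 EUR

212.78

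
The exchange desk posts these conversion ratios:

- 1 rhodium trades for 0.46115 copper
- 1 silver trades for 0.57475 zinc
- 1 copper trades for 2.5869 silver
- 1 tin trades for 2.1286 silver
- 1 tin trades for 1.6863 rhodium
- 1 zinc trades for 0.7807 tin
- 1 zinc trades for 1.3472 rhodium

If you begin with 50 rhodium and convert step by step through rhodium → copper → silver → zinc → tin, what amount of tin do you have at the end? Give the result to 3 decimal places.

26.764

50 rhodium × 0.46115 = 23.0575 copper
23.0575 copper × 2.5869 = 59.64744675 silver
59.64744675 silver × 0.57475 = 34.2823700195625 zinc
34.2823700195625 zinc × 0.7807 = 26.76424627427244375 tin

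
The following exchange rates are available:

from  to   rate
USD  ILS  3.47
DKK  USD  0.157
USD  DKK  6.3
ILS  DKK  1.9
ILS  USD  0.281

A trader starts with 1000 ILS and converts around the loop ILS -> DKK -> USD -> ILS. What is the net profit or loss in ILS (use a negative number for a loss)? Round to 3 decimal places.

1000 ILS × 1.9 = 1900 DKK
1900 DKK × 0.157 = 298.3 USD
298.3 USD × 3.47 = 1035.101 ILS
Net change: 1035.101 − 1000 = 35.101 ILS

35.101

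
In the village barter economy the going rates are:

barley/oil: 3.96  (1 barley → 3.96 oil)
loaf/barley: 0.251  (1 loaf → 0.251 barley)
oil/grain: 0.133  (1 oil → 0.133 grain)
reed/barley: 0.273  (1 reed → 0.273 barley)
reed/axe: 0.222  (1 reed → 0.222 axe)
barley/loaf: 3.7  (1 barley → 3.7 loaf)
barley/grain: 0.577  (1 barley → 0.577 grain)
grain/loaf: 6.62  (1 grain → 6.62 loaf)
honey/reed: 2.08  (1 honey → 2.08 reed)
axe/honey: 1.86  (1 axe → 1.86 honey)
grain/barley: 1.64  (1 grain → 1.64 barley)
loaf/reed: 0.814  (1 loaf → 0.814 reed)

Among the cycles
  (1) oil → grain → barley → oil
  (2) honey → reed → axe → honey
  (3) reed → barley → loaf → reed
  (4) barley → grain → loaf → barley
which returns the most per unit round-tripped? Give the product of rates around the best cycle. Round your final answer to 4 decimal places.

(1) 0.133 × 1.64 × 3.96 = 0.86376
(2) 2.08 × 0.222 × 1.86 = 0.85887
(3) 0.273 × 3.7 × 0.814 = 0.82222
(4) 0.577 × 6.62 × 0.251 = 0.95875
Highest is cycle (4) at 0.9588 (≤1, no arbitrage).

0.9588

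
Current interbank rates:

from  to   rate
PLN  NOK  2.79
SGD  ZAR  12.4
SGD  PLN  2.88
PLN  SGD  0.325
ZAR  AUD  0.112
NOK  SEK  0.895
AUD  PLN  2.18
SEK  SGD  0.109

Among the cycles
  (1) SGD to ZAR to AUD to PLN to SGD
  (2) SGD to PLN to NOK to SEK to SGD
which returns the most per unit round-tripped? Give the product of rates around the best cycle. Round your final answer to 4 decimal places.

(1) 12.4 × 0.112 × 2.18 × 0.325 = 0.98396
(2) 2.88 × 2.79 × 0.895 × 0.109 = 0.78387
Highest is cycle (1) at 0.9840 (≤1, no arbitrage).

0.9840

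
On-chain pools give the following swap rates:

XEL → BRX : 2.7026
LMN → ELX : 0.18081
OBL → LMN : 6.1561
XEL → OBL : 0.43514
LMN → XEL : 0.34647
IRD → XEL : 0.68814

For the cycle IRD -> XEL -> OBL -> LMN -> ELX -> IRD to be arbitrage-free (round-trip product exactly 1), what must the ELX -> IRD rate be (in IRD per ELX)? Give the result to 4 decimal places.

3.0003

Known legs of the cycle: 0.68814 × 0.43514 × 6.1561 × 0.18081 = 0.3332989324547490636
For no arbitrage the full-cycle product must be 1, so the missing rate is 1 / 0.3332989324547490636 ≈ 3.000310.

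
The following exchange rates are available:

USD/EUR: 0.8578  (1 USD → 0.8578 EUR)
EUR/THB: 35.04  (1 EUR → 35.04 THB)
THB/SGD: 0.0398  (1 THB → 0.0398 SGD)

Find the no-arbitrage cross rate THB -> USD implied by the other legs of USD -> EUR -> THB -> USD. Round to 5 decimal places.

0.03327

Known legs of the cycle: 0.8578 × 35.04 = 30.057312
For no arbitrage the full-cycle product must be 1, so the missing rate is 1 / 30.057312 ≈ 0.0332698.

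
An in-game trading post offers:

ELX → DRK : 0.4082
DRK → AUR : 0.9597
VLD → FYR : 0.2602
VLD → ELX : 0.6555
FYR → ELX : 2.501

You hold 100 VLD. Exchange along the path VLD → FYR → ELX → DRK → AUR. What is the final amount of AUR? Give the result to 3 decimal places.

25.494

100 VLD × 0.2602 = 26.02 FYR
26.02 FYR × 2.501 = 65.07602 ELX
65.07602 ELX × 0.4082 = 26.564031364 DRK
26.564031364 DRK × 0.9597 = 25.4935009000308 AUR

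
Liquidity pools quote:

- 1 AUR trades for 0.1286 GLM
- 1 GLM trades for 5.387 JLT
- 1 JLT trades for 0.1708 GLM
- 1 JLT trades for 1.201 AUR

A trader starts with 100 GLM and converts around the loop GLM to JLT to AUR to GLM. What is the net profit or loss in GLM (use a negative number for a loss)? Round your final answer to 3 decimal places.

100 GLM × 5.387 = 538.7 JLT
538.7 JLT × 1.201 = 646.9787 AUR
646.9787 AUR × 0.1286 = 83.20146082 GLM
Net change: 83.20146082 − 100 = -16.79853918 GLM

-16.799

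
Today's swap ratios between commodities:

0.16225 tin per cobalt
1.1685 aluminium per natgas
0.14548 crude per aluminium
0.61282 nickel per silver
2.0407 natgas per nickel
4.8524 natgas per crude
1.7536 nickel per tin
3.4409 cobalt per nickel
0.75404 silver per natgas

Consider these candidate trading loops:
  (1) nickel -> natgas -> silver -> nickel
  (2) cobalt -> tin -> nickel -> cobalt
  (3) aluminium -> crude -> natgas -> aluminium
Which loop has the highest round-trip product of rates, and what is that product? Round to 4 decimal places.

0.9790

(1) 2.0407 × 0.75404 × 0.61282 = 0.94299
(2) 0.16225 × 1.7536 × 3.4409 = 0.97901
(3) 0.14548 × 4.8524 × 1.1685 = 0.82488
Highest is cycle (2) at 0.9790 (≤1, no arbitrage).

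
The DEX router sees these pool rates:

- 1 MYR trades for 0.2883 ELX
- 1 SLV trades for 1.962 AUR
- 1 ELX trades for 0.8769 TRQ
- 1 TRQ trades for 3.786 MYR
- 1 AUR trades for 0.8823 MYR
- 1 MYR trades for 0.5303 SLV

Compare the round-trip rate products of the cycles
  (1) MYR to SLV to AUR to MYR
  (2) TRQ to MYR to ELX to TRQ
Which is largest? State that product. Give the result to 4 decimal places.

0.9571

(1) 0.5303 × 1.962 × 0.8823 = 0.91799
(2) 3.786 × 0.2883 × 0.8769 = 0.95714
Highest is cycle (2) at 0.9571 (≤1, no arbitrage).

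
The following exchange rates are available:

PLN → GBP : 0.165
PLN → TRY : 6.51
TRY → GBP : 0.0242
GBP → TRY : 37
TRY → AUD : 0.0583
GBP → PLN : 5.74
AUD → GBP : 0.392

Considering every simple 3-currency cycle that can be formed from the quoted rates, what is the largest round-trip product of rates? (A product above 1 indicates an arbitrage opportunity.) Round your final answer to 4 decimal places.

PLN→TRY→GBP→PLN: 6.51 × 0.0242 × 5.74 = 0.90429
AUD→GBP→TRY→AUD: 0.392 × 37 × 0.0583 = 0.84558
Maximum is PLN→TRY→GBP→PLN at 0.9043; no arbitrage — every cycle loses value.

0.9043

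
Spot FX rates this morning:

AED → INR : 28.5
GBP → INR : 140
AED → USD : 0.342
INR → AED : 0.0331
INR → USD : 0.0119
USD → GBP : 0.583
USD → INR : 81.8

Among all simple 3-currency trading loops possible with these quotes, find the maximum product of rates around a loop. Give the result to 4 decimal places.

0.9713

GBP→INR→USD→GBP: 140 × 0.0119 × 0.583 = 0.97128
AED→USD→INR→AED: 0.342 × 81.8 × 0.0331 = 0.92599
Maximum is GBP→INR→USD→GBP at 0.9713; no arbitrage — every cycle loses value.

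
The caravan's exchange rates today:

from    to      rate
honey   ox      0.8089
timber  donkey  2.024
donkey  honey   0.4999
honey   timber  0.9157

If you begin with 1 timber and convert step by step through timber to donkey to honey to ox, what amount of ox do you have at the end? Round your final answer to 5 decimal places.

0.81844

1 timber × 2.024 = 2.024 donkey
2.024 donkey × 0.4999 = 1.0117976 honey
1.0117976 honey × 0.8089 = 0.81844307864 ox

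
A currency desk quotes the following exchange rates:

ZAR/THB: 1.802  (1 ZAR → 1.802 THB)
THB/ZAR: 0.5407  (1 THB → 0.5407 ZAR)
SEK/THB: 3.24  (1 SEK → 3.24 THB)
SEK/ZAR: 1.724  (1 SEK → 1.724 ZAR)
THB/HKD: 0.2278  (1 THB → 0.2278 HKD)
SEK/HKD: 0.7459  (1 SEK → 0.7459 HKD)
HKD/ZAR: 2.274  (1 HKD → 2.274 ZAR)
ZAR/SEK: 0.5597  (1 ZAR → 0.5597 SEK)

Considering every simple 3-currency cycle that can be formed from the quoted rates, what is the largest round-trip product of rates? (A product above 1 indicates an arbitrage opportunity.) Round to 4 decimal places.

SEK→THB→ZAR→SEK: 3.24 × 0.5407 × 0.5597 = 0.98052
HKD→ZAR→SEK→HKD: 2.274 × 0.5597 × 0.7459 = 0.94935
HKD→ZAR→THB→HKD: 2.274 × 1.802 × 0.2278 = 0.93347
Maximum is SEK→THB→ZAR→SEK at 0.9805; no arbitrage — every cycle loses value.

0.9805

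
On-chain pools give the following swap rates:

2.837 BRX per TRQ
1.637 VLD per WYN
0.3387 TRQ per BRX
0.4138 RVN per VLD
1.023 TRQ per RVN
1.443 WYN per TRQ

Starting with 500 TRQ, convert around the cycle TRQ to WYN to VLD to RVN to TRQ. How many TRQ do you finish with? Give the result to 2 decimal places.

499.98

500 TRQ × 1.443 = 721.5 WYN
721.5 WYN × 1.637 = 1181.0955 VLD
1181.0955 VLD × 0.4138 = 488.7373179 RVN
488.7373179 RVN × 1.023 = 499.9782762117 TRQ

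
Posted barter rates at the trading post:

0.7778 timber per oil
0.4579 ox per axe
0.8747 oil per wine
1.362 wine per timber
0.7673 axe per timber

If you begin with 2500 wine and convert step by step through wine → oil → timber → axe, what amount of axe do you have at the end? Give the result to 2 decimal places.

1305.07

2500 wine × 0.8747 = 2186.75 oil
2186.75 oil × 0.7778 = 1700.85415 timber
1700.85415 timber × 0.7673 = 1305.065389295 axe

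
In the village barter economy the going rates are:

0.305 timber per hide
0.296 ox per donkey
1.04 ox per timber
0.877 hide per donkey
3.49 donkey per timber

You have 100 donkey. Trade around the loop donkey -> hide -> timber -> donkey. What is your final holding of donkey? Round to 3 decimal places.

100 donkey × 0.877 = 87.7 hide
87.7 hide × 0.305 = 26.7485 timber
26.7485 timber × 3.49 = 93.352265 donkey

93.352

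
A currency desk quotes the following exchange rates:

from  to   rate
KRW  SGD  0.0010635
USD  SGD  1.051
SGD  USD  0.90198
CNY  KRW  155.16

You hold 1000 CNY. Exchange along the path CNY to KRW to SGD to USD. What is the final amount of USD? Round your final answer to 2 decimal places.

1000 CNY × 155.16 = 155160 KRW
155160 KRW × 0.0010635 = 165.01266 SGD
165.01266 SGD × 0.90198 = 148.8381190668 USD

148.84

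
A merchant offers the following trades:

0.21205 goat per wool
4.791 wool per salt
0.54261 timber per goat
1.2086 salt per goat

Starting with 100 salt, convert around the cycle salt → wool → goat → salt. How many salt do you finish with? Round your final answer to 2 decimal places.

100 salt × 4.791 = 479.1 wool
479.1 wool × 0.21205 = 101.593155 goat
101.593155 goat × 1.2086 = 122.785487133 salt

122.79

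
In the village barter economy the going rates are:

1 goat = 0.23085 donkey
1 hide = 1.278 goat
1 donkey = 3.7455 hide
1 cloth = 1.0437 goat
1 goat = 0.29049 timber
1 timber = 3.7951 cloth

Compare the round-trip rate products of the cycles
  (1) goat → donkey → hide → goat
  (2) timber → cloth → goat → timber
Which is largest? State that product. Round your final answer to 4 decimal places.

(1) 0.23085 × 3.7455 × 1.278 = 1.10502
(2) 3.7951 × 1.0437 × 0.29049 = 1.15062
Highest is cycle (2) at 1.1506 (>1, arbitrage).

1.1506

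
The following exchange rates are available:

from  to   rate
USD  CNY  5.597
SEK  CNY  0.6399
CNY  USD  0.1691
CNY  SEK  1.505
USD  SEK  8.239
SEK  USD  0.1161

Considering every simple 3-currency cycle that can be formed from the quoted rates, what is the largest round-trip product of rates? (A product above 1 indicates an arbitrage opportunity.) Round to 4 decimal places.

SEK→USD→CNY→SEK: 0.1161 × 5.597 × 1.505 = 0.97797
SEK→CNY→USD→SEK: 0.6399 × 0.1691 × 8.239 = 0.89152
Maximum is SEK→USD→CNY→SEK at 0.9780; no arbitrage — every cycle loses value.

0.9780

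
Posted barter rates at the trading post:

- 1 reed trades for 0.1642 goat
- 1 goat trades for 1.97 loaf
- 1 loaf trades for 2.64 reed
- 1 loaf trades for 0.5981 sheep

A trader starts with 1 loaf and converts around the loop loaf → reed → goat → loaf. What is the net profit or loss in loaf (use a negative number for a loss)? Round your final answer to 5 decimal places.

-0.14603

1 loaf × 2.64 = 2.64 reed
2.64 reed × 0.1642 = 0.433488 goat
0.433488 goat × 1.97 = 0.85397136 loaf
Net change: 0.85397136 − 1 = -0.14602864 loaf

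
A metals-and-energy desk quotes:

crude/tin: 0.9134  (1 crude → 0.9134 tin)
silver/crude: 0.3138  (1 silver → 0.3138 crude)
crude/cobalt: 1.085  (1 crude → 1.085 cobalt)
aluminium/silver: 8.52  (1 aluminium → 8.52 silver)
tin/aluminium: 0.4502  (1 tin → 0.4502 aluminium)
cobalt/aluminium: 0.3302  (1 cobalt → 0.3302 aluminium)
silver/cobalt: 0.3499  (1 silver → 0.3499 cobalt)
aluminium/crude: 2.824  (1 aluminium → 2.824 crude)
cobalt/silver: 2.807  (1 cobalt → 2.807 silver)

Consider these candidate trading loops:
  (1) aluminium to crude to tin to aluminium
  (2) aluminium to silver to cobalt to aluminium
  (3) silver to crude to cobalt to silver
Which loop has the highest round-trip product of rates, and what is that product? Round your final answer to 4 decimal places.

(1) 2.824 × 0.9134 × 0.4502 = 1.16126
(2) 8.52 × 0.3499 × 0.3302 = 0.98438
(3) 0.3138 × 1.085 × 2.807 = 0.95571
Highest is cycle (1) at 1.1613 (>1, arbitrage).

1.1613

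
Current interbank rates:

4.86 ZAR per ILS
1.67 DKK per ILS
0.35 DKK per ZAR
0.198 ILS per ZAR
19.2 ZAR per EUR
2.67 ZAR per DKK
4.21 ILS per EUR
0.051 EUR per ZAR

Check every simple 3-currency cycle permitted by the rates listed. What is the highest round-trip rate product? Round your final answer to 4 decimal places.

ZAR→EUR→ILS→ZAR: 0.051 × 4.21 × 4.86 = 1.04349
ZAR→ILS→DKK→ZAR: 0.198 × 1.67 × 2.67 = 0.88286
Maximum is ZAR→EUR→ILS→ZAR at 1.0435; arbitrage exists.

1.0435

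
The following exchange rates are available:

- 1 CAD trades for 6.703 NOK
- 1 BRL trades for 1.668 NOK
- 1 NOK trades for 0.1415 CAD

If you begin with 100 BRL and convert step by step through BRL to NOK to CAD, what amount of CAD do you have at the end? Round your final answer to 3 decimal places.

23.602

100 BRL × 1.668 = 166.8 NOK
166.8 NOK × 0.1415 = 23.6022 CAD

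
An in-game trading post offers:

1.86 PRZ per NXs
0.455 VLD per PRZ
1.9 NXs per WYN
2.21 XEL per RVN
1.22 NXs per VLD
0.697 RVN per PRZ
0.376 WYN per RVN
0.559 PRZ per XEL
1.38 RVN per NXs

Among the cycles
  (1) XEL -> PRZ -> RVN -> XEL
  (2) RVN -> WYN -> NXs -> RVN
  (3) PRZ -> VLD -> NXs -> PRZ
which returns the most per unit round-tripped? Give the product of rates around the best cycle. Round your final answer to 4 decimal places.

1.0325

(1) 0.559 × 0.697 × 2.21 = 0.86107
(2) 0.376 × 1.9 × 1.38 = 0.98587
(3) 0.455 × 1.22 × 1.86 = 1.03249
Highest is cycle (3) at 1.0325 (>1, arbitrage).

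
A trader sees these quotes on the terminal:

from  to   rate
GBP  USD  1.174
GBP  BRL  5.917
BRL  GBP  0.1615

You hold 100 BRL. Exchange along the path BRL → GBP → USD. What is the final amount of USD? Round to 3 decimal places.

100 BRL × 0.1615 = 16.15 GBP
16.15 GBP × 1.174 = 18.9601 USD

18.960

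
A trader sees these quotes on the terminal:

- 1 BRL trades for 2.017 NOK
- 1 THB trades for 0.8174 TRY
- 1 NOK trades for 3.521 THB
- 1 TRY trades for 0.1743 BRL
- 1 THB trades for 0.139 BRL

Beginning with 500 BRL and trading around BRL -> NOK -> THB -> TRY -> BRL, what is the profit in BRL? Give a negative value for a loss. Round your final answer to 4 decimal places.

500 BRL × 2.017 = 1008.5 NOK
1008.5 NOK × 3.521 = 3550.9285 THB
3550.9285 THB × 0.8174 = 2902.5289559 TRY
2902.5289559 TRY × 0.1743 = 505.91079701337 BRL
Net change: 505.91079701337 − 500 = 5.91079701337 BRL

5.9108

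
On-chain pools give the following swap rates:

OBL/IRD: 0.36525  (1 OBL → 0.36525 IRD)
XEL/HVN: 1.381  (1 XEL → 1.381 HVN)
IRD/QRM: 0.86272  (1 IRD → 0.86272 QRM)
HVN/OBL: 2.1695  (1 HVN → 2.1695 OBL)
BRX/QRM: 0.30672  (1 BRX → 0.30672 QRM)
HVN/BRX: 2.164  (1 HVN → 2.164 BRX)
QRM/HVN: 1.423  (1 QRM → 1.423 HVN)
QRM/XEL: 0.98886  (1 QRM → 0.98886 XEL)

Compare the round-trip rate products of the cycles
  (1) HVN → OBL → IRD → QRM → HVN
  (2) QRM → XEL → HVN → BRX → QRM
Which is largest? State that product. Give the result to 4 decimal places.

0.9728

(1) 2.1695 × 0.36525 × 0.86272 × 1.423 = 0.97280
(2) 0.98886 × 1.381 × 2.164 × 0.30672 = 0.90642
Highest is cycle (1) at 0.9728 (≤1, no arbitrage).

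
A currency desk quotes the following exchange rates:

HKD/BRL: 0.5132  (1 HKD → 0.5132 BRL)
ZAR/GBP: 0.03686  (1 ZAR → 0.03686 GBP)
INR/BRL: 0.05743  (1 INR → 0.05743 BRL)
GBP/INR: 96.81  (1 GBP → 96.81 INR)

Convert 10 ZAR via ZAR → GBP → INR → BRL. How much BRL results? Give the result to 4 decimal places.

10 ZAR × 0.03686 = 0.3686 GBP
0.3686 GBP × 96.81 = 35.684166 INR
35.684166 INR × 0.05743 = 2.04934165338 BRL

2.0493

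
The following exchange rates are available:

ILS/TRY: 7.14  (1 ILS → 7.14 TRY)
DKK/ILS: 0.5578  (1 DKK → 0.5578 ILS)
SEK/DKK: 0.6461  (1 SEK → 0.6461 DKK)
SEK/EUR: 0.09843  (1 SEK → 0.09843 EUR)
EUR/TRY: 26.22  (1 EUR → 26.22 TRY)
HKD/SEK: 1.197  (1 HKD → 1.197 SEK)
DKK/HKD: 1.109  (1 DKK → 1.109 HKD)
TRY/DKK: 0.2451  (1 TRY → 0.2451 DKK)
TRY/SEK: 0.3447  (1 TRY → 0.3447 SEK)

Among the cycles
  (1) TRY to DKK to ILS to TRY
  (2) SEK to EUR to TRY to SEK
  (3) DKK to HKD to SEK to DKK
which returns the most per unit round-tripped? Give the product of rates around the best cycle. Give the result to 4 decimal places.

0.9762

(1) 0.2451 × 0.5578 × 7.14 = 0.97616
(2) 0.09843 × 26.22 × 0.3447 = 0.88961
(3) 1.109 × 1.197 × 0.6461 = 0.85768
Highest is cycle (1) at 0.9762 (≤1, no arbitrage).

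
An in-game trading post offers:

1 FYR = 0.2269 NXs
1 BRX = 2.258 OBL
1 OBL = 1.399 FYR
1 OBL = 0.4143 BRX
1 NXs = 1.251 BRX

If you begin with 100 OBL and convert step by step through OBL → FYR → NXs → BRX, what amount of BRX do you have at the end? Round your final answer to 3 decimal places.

39.711

100 OBL × 1.399 = 139.9 FYR
139.9 FYR × 0.2269 = 31.74331 NXs
31.74331 NXs × 1.251 = 39.71088081 BRX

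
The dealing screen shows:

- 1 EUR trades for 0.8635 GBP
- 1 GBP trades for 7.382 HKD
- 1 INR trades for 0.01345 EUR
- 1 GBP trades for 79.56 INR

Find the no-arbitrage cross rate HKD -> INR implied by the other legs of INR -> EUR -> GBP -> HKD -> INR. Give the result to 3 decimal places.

11.664

Known legs of the cycle: 0.01345 × 0.8635 × 7.382 = 0.08573510165
For no arbitrage the full-cycle product must be 1, so the missing rate is 1 / 0.08573510165 ≈ 11.66383.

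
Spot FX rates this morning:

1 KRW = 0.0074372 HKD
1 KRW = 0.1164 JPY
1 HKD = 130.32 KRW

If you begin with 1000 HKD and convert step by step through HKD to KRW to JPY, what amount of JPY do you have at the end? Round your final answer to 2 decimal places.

1000 HKD × 130.32 = 130320 KRW
130320 KRW × 0.1164 = 15169.248 JPY

15169.25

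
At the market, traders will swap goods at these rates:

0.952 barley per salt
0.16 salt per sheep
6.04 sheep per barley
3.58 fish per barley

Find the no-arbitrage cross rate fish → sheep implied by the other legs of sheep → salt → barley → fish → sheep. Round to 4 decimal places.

1.8338

Known legs of the cycle: 0.16 × 0.952 × 3.58 = 0.5453056
For no arbitrage the full-cycle product must be 1, so the missing rate is 1 / 0.5453056 ≈ 1.833834.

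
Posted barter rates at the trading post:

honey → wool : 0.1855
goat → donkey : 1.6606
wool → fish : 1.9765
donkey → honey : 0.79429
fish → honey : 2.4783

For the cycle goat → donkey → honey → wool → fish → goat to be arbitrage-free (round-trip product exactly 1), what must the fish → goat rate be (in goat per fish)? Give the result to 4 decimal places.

2.0678

Known legs of the cycle: 1.6606 × 0.79429 × 0.1855 × 1.9765 = 0.4835984064358405
For no arbitrage the full-cycle product must be 1, so the missing rate is 1 / 0.4835984064358405 ≈ 2.067831.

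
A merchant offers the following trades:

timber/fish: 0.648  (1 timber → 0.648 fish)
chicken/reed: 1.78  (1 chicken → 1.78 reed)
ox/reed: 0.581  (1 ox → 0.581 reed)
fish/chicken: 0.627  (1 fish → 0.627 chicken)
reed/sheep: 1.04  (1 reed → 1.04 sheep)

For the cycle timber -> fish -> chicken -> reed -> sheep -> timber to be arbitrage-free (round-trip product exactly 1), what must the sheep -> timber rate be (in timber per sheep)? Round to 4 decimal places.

1.3295

Known legs of the cycle: 0.648 × 0.627 × 1.78 × 1.04 = 0.7521351552
For no arbitrage the full-cycle product must be 1, so the missing rate is 1 / 0.7521351552 ≈ 1.329548.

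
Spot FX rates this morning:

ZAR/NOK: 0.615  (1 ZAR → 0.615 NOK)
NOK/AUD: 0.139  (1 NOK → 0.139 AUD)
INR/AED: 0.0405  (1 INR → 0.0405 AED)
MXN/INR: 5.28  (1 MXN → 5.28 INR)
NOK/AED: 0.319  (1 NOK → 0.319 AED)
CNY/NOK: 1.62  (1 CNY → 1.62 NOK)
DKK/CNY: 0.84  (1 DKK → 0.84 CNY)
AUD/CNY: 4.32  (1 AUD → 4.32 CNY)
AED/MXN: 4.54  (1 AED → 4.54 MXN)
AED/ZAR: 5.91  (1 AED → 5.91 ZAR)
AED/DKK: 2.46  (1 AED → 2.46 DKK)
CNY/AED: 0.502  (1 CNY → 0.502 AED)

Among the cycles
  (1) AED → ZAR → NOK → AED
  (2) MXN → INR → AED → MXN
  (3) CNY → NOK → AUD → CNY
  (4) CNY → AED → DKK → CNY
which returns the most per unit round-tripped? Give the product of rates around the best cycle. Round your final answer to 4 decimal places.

1.1595

(1) 5.91 × 0.615 × 0.319 = 1.15945
(2) 5.28 × 0.0405 × 4.54 = 0.97083
(3) 1.62 × 0.139 × 4.32 = 0.97278
(4) 0.502 × 2.46 × 0.84 = 1.03733
Highest is cycle (1) at 1.1595 (>1, arbitrage).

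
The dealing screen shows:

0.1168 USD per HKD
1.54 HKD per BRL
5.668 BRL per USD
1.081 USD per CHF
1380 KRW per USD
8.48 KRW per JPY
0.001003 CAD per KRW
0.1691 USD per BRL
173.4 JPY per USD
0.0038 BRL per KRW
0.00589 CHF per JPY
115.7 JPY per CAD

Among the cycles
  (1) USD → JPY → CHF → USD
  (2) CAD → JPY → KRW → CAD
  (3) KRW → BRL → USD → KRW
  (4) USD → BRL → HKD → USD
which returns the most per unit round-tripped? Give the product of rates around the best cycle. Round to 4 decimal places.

(1) 173.4 × 0.00589 × 1.081 = 1.10405
(2) 115.7 × 8.48 × 0.001003 = 0.98408
(3) 0.0038 × 0.1691 × 1380 = 0.88676
(4) 5.668 × 1.54 × 0.1168 = 1.01951
Highest is cycle (1) at 1.1041 (>1, arbitrage).

1.1041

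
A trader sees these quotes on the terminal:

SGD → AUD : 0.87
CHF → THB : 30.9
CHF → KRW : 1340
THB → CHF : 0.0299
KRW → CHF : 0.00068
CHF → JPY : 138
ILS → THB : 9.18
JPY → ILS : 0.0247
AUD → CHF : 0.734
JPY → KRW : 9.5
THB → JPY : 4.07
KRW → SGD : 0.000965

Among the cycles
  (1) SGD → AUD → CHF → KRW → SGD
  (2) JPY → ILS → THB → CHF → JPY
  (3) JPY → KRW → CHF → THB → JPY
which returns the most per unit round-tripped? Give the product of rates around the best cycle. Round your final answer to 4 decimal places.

(1) 0.87 × 0.734 × 1340 × 0.000965 = 0.82575
(2) 0.0247 × 9.18 × 0.0299 × 138 = 0.93560
(3) 9.5 × 0.00068 × 30.9 × 4.07 = 0.81243
Highest is cycle (2) at 0.9356 (≤1, no arbitrage).

0.9356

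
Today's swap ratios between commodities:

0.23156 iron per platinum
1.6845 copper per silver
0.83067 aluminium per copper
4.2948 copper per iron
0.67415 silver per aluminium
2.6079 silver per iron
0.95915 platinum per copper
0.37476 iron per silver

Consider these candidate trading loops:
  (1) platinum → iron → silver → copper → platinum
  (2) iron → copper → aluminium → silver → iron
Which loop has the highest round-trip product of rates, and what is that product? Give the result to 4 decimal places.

(1) 0.23156 × 2.6079 × 1.6845 × 0.95915 = 0.97569
(2) 4.2948 × 0.83067 × 0.67415 × 0.37476 = 0.90132
Highest is cycle (1) at 0.9757 (≤1, no arbitrage).

0.9757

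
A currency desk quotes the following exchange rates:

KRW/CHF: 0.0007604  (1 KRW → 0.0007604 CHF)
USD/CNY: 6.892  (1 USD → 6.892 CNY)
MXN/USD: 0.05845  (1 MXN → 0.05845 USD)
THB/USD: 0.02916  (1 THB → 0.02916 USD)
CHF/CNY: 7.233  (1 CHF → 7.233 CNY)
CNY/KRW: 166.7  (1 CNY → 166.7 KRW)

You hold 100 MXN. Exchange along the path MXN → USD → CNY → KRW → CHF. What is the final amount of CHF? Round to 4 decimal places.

100 MXN × 0.05845 = 5.845 USD
5.845 USD × 6.892 = 40.28374 CNY
40.28374 CNY × 166.7 = 6715.299458 KRW
6715.299458 KRW × 0.0007604 = 5.1063137078632 CHF

5.1063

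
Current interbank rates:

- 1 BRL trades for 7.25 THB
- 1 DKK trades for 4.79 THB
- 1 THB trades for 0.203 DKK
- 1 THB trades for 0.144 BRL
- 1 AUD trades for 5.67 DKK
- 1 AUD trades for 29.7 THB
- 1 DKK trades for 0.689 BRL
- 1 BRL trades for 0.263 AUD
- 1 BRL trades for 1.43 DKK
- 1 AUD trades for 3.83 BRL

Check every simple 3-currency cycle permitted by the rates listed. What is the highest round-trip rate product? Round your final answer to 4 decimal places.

1.1248

THB→BRL→AUD→THB: 0.144 × 0.263 × 29.7 = 1.12480
DKK→BRL→AUD→DKK: 0.689 × 0.263 × 5.67 = 1.02744
DKK→BRL→THB→DKK: 0.689 × 7.25 × 0.203 = 1.01404
DKK→THB→BRL→DKK: 4.79 × 0.144 × 1.43 = 0.98636
Maximum is THB→BRL→AUD→THB at 1.1248; arbitrage exists.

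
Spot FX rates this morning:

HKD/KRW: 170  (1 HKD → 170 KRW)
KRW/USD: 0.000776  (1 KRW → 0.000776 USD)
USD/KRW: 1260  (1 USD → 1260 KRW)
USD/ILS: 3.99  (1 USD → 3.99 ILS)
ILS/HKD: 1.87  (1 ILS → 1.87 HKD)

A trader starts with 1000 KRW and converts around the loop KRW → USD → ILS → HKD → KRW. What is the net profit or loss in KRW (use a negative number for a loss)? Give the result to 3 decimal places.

-15.705

1000 KRW × 0.000776 = 0.776 USD
0.776 USD × 3.99 = 3.09624 ILS
3.09624 ILS × 1.87 = 5.7899688 HKD
5.7899688 HKD × 170 = 984.294696 KRW
Net change: 984.294696 − 1000 = -15.705304 KRW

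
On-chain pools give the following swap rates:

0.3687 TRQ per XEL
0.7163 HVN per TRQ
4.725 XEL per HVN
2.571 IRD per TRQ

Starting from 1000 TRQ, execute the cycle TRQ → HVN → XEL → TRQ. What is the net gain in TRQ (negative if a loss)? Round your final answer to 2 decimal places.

247.87

1000 TRQ × 0.7163 = 716.3 HVN
716.3 HVN × 4.725 = 3384.5175 XEL
3384.5175 XEL × 0.3687 = 1247.87160225 TRQ
Net change: 1247.87160225 − 1000 = 247.87160225 TRQ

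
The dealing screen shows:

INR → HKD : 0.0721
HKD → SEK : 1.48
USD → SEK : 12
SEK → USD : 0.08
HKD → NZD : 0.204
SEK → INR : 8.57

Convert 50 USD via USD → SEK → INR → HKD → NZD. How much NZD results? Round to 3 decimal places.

75.631

50 USD × 12 = 600 SEK
600 SEK × 8.57 = 5142 INR
5142 INR × 0.0721 = 370.7382 HKD
370.7382 HKD × 0.204 = 75.6305928 NZD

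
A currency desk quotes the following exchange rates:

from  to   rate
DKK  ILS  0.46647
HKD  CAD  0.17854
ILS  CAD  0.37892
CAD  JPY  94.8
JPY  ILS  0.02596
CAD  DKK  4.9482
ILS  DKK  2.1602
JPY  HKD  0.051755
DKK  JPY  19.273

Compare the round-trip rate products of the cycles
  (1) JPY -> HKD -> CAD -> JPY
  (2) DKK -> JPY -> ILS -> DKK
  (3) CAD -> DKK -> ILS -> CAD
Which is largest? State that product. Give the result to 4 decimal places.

(1) 0.051755 × 0.17854 × 94.8 = 0.87598
(2) 19.273 × 0.02596 × 2.1602 = 1.08081
(3) 4.9482 × 0.46647 × 0.37892 = 0.87462
Highest is cycle (2) at 1.0808 (>1, arbitrage).

1.0808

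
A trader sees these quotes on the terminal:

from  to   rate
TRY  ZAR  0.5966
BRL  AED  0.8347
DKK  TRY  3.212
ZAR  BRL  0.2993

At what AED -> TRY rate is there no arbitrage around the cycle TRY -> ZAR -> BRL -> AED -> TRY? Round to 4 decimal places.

Known legs of the cycle: 0.5966 × 0.2993 × 0.8347 = 0.149046018586
For no arbitrage the full-cycle product must be 1, so the missing rate is 1 / 0.149046018586 ≈ 6.709337.

6.7093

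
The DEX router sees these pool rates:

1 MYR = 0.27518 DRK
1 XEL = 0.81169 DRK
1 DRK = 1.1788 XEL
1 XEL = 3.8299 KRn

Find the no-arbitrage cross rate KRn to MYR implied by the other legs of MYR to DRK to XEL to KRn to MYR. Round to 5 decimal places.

0.80493

Known legs of the cycle: 0.27518 × 1.1788 × 3.8299 = 1.2423513265016
For no arbitrage the full-cycle product must be 1, so the missing rate is 1 / 1.2423513265016 ≈ 0.8049253.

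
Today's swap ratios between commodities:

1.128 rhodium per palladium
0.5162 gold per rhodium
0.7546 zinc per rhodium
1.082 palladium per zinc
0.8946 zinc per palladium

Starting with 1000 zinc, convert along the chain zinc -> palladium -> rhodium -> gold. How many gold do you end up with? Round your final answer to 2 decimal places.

630.02

1000 zinc × 1.082 = 1082 palladium
1082 palladium × 1.128 = 1220.496 rhodium
1220.496 rhodium × 0.5162 = 630.0200352 gold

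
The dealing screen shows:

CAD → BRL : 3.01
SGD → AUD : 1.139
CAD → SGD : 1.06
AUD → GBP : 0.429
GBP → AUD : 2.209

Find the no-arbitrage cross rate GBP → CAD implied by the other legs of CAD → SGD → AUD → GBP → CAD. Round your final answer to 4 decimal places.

Known legs of the cycle: 1.06 × 1.139 × 0.429 = 0.51794886
For no arbitrage the full-cycle product must be 1, so the missing rate is 1 / 0.51794886 ≈ 1.930693.

1.9307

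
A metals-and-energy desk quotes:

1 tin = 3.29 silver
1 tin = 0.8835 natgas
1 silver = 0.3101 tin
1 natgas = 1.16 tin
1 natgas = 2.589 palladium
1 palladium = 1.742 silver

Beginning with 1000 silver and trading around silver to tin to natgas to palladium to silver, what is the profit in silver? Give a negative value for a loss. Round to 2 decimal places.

1000 silver × 0.3101 = 310.1 tin
310.1 tin × 0.8835 = 273.97335 natgas
273.97335 natgas × 2.589 = 709.31700315 palladium
709.31700315 palladium × 1.742 = 1235.6302194873 silver
Net change: 1235.6302194873 − 1000 = 235.6302194873 silver

235.63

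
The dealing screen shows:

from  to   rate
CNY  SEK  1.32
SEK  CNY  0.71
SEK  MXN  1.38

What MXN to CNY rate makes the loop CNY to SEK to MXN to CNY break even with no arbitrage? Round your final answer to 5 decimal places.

0.54897

Known legs of the cycle: 1.32 × 1.38 = 1.8216
For no arbitrage the full-cycle product must be 1, so the missing rate is 1 / 1.8216 ≈ 0.5489679.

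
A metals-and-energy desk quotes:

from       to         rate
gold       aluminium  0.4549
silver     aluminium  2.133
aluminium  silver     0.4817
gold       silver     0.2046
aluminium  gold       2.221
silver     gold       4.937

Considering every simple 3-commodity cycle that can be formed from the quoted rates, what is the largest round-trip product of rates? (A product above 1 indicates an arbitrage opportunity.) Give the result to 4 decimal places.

1.0818

silver→gold→aluminium→silver: 4.937 × 0.4549 × 0.4817 = 1.08182
silver→aluminium→gold→silver: 2.133 × 2.221 × 0.2046 = 0.96927
Maximum is silver→gold→aluminium→silver at 1.0818; arbitrage exists.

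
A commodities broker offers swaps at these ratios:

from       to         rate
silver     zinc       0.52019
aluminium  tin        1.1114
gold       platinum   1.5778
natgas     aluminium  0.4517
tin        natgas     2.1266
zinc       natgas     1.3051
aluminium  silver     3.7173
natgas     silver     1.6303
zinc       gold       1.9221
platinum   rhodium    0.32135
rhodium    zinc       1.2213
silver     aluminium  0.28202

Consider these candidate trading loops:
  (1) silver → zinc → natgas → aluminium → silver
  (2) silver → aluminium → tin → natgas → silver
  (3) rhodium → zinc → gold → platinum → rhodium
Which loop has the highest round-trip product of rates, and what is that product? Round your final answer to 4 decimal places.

1.1902

(1) 0.52019 × 1.3051 × 0.4517 × 3.7173 = 1.13994
(2) 0.28202 × 1.1114 × 2.1266 × 1.6303 = 1.08668
(3) 1.2213 × 1.9221 × 1.5778 × 0.32135 = 1.19022
Highest is cycle (3) at 1.1902 (>1, arbitrage).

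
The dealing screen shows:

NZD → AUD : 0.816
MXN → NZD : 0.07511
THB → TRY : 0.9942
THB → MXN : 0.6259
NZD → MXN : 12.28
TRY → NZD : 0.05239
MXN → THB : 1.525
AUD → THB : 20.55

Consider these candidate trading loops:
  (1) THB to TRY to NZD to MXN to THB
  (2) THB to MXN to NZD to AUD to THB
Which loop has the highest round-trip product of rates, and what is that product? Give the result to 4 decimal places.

0.9754

(1) 0.9942 × 0.05239 × 12.28 × 1.525 = 0.97542
(2) 0.6259 × 0.07511 × 0.816 × 20.55 = 0.78832
Highest is cycle (1) at 0.9754 (≤1, no arbitrage).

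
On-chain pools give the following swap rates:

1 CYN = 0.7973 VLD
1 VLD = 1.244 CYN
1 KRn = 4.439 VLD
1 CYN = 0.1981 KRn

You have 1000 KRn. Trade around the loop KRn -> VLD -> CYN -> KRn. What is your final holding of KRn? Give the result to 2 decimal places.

1093.93

1000 KRn × 4.439 = 4439 VLD
4439 VLD × 1.244 = 5522.116 CYN
5522.116 CYN × 0.1981 = 1093.9311796 KRn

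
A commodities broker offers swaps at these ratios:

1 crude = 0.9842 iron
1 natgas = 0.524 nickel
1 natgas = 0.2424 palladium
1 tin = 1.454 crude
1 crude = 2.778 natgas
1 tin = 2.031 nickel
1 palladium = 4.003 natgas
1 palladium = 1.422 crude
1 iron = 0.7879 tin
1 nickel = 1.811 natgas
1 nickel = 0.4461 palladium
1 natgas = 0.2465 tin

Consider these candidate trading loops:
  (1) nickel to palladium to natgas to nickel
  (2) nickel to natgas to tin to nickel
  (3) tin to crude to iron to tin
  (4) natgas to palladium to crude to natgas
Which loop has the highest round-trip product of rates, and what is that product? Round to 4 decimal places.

1.1275

(1) 0.4461 × 4.003 × 0.524 = 0.93573
(2) 1.811 × 0.2465 × 2.031 = 0.90666
(3) 1.454 × 0.9842 × 0.7879 = 1.12751
(4) 0.2424 × 1.422 × 2.778 = 0.95756
Highest is cycle (3) at 1.1275 (>1, arbitrage).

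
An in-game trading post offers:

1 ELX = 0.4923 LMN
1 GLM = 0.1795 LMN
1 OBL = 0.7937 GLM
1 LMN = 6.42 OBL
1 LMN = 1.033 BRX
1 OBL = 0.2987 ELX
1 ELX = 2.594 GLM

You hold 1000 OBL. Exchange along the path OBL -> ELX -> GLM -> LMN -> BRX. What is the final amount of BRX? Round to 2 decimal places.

1000 OBL × 0.2987 = 298.7 ELX
298.7 ELX × 2.594 = 774.8278 GLM
774.8278 GLM × 0.1795 = 139.0815901 LMN
139.0815901 LMN × 1.033 = 143.6712825733 BRX

143.67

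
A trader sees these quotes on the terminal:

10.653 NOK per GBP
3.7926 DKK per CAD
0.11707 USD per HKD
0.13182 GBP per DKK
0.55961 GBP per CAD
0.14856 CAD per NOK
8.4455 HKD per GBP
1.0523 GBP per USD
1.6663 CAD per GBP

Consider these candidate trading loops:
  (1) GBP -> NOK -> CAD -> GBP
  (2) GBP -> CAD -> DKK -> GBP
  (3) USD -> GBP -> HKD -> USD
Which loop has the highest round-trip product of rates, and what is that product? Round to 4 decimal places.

(1) 10.653 × 0.14856 × 0.55961 = 0.88564
(2) 1.6663 × 3.7926 × 0.13182 = 0.83305
(3) 1.0523 × 8.4455 × 0.11707 = 1.04042
Highest is cycle (3) at 1.0404 (>1, arbitrage).

1.0404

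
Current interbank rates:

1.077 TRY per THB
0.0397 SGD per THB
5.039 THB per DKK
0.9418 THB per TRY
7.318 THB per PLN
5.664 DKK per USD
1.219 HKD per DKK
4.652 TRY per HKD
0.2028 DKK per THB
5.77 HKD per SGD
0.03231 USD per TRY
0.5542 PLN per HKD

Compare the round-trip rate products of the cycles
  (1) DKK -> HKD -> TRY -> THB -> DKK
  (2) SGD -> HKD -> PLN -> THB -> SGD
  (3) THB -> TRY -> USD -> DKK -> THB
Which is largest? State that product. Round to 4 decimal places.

1.0831

(1) 1.219 × 4.652 × 0.9418 × 0.2028 = 1.08310
(2) 5.77 × 0.5542 × 7.318 × 0.0397 = 0.92902
(3) 1.077 × 0.03231 × 5.664 × 5.039 = 0.99316
Highest is cycle (1) at 1.0831 (>1, arbitrage).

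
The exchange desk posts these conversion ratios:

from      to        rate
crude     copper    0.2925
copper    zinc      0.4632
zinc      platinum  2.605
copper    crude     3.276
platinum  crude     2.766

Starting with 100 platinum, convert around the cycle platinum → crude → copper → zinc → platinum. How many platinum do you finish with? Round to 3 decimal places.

100 platinum × 2.766 = 276.6 crude
276.6 crude × 0.2925 = 80.9055 copper
80.9055 copper × 0.4632 = 37.4754276 zinc
37.4754276 zinc × 2.605 = 97.623488898 platinum

97.623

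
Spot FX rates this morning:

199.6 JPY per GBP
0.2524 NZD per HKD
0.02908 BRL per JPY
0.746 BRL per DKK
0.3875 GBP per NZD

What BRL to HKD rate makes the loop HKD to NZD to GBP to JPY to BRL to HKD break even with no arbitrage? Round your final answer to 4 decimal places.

1.7615

Known legs of the cycle: 0.2524 × 0.3875 × 199.6 × 0.02908 = 0.56769621224
For no arbitrage the full-cycle product must be 1, so the missing rate is 1 / 0.56769621224 ≈ 1.761505.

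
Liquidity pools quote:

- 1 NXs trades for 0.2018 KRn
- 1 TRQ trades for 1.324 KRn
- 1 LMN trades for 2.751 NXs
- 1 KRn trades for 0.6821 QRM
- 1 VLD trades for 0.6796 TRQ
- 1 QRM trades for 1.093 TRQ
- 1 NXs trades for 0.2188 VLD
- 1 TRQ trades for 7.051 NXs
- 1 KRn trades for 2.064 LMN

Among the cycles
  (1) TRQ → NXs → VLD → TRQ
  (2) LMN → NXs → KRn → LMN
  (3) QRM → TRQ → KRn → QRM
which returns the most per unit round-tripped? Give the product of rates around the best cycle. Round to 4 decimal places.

(1) 7.051 × 0.2188 × 0.6796 = 1.04846
(2) 2.751 × 0.2018 × 2.064 = 1.14583
(3) 1.093 × 1.324 × 0.6821 = 0.98709
Highest is cycle (2) at 1.1458 (>1, arbitrage).

1.1458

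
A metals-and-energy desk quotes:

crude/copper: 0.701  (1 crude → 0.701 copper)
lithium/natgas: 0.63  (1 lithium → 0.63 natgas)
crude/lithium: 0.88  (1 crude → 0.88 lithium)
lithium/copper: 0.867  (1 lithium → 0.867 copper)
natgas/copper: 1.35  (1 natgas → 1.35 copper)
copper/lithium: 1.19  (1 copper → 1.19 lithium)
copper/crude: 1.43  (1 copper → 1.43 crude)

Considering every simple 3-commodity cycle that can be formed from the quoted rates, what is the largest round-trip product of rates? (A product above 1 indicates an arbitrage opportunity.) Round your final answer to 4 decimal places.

lithium→copper→crude→lithium: 0.867 × 1.43 × 0.88 = 1.09103
lithium→natgas→copper→lithium: 0.63 × 1.35 × 1.19 = 1.01210
Maximum is lithium→copper→crude→lithium at 1.0910; arbitrage exists.

1.0910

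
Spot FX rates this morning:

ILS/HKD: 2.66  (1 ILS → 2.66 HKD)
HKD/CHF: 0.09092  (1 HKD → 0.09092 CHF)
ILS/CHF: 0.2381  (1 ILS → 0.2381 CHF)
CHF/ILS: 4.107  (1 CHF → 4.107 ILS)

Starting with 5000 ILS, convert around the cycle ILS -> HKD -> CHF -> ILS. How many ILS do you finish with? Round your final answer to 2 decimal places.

5000 ILS × 2.66 = 13300 HKD
13300 HKD × 0.09092 = 1209.236 CHF
1209.236 CHF × 4.107 = 4966.332252 ILS

4966.33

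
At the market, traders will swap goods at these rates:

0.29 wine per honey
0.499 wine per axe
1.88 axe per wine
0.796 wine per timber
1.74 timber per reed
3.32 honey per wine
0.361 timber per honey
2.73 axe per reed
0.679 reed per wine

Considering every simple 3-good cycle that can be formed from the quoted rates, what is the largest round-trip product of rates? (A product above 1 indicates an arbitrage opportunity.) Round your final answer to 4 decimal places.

0.9540

wine→honey→timber→wine: 3.32 × 0.361 × 0.796 = 0.95402
wine→reed→timber→wine: 0.679 × 1.74 × 0.796 = 0.94044
wine→reed→axe→wine: 0.679 × 2.73 × 0.499 = 0.92498
Maximum is wine→honey→timber→wine at 0.9540; no arbitrage — every cycle loses value.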